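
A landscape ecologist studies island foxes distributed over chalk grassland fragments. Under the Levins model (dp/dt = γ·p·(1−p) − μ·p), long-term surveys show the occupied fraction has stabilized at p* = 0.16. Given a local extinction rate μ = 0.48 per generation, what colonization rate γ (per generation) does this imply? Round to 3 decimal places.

0.571

At equilibrium γ(1−p*) = μ, so γ = μ/(1−p*).
γ = 0.48/(1 − 0.16) = 0.48/0.8400 = 0.5714.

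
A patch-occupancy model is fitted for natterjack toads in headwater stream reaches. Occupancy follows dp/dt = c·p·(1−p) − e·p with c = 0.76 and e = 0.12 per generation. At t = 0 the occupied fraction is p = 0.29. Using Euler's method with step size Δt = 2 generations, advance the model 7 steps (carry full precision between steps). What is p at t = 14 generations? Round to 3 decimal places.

Update rule: p ← p + [c·p·(1−p) − e·p]·Δt with Δt = 2.
step 1: Δp = +0.24337, p = 0.53337
step 2: Δp = +0.25030, p = 0.78367
step 3: Δp = +0.06961, p = 0.85328
step 4: Δp = -0.01449, p = 0.83879
step 5: Δp = +0.00423, p = 0.84302
step 6: Δp = -0.00117, p = 0.84185
step 7: Δp = +0.00033, p = 0.84218

0.842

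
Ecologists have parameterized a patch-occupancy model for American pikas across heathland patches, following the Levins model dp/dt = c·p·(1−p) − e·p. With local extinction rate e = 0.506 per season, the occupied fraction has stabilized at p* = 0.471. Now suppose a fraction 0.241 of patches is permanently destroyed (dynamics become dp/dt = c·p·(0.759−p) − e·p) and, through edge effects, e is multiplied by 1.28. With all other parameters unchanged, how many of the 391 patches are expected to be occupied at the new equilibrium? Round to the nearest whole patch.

32

Balance c(1−p*) = e gives c = e/(1 − 0.47100) = 0.506/0.52900 = 0.95652.
New p* = 0.759 − e/c = 0.759 − 0.64768/0.95652 = 0.08188.
Expected occupied = 391 × 0.08188 = 32.02 ≈ 32.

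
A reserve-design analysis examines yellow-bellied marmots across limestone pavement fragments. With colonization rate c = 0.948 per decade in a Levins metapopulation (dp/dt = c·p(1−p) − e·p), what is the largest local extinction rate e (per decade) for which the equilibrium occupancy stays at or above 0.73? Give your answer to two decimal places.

1 − e/c ≥ 0.73 ⇒ e ≤ c(1 − 0.73) = 0.948 × 0.2700.
e_max = 0.2560.

0.26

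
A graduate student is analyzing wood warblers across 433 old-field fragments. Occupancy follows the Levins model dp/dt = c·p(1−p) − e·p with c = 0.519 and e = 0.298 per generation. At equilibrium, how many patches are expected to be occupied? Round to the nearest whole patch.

184

p* = 1 − e/c = 1 − 0.298/0.519 = 0.4258.
Expected occupied patches = N × p* = 433 × 0.4258 = 184.38 ≈ 184.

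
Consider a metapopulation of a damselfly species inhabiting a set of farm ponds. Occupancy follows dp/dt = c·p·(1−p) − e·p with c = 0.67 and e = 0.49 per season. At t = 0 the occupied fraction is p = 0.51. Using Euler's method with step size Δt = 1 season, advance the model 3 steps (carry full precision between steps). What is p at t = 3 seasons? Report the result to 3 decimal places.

0.353

Update rule: p ← p + [c·p·(1−p) − e·p]·Δt with Δt = 1.
step 1: Δp = -0.08247, p = 0.42753
step 2: Δp = -0.04551, p = 0.38202
step 3: Δp = -0.02902, p = 0.35301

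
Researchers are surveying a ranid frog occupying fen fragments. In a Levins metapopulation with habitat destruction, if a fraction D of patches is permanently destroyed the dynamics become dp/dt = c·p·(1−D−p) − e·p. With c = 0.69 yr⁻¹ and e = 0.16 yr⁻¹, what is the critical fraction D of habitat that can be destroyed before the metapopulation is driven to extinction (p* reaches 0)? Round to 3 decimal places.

The nontrivial equilibrium is p* = (1−D) − e/c; extinction occurs when this hits zero.
So D_crit = 1 − e/c = 1 − 0.16/0.69 = 1 − 0.2319 = 0.7681.
This equals the undisturbed p*, a classic result of Lande's extension.

0.768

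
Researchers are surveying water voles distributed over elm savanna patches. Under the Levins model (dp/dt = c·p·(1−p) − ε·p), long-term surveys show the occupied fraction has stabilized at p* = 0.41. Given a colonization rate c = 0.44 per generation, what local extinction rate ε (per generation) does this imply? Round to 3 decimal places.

At equilibrium c(1−p*) = ε.
ε = 0.44 × (1 − 0.41) = 0.44 × 0.5900 = 0.2596.

0.260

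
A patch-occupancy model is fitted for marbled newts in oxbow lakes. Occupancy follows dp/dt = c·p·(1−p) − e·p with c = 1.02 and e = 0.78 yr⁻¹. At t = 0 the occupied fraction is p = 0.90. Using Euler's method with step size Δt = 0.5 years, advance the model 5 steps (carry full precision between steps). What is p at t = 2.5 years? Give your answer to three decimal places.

Update rule: p ← p + [c·p·(1−p) − e·p]·Δt with Δt = 0.5.
step 1: Δp = -0.30510, p = 0.59490
step 2: Δp = -0.10910, p = 0.48580
step 3: Δp = -0.06206, p = 0.42373
step 4: Δp = -0.04072, p = 0.38301
step 5: Δp = -0.02885, p = 0.35416

0.354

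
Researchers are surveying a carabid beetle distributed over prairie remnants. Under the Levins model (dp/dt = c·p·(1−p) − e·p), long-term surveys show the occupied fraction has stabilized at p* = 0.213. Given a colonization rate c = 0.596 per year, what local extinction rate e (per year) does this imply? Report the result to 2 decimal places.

At equilibrium c(1−p*) = e.
e = 0.596 × (1 − 0.213) = 0.596 × 0.7870 = 0.4691.

0.47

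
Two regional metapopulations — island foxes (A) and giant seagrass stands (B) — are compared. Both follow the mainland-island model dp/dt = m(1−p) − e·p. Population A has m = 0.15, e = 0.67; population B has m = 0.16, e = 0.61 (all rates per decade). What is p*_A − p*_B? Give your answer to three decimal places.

-0.025

A: p*_A = m/(m+e) = 0.15/0.8200 = 0.1829.
B: p*_B = 0.16/0.7700 = 0.2078.
p*_A − p*_B = 0.1829 − 0.2078 = -0.0249.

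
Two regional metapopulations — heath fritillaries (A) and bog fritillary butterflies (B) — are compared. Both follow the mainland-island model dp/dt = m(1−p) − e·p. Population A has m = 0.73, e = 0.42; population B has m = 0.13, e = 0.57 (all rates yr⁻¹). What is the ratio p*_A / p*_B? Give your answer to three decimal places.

3.418

A: p*_A = m/(m+e) = 0.73/1.1500 = 0.6348.
B: p*_B = 0.13/0.7000 = 0.1857.
p*_A / p*_B = 0.6348/0.1857 = 3.4181.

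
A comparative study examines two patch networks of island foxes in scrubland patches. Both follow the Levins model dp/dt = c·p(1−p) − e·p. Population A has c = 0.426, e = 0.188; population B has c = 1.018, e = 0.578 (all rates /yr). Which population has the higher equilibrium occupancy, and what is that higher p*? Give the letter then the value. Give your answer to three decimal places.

A, 0.559

A: p*_A = 1 − 0.188/0.426 = 0.5587.
B: p*_B = 1 − 0.578/1.018 = 0.4322.
A is higher at 0.5587.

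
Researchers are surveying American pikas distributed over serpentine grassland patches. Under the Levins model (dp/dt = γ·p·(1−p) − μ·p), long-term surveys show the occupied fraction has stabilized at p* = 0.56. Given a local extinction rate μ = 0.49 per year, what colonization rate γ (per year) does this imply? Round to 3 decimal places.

At equilibrium γ(1−p*) = μ, so γ = μ/(1−p*).
γ = 0.49/(1 − 0.56) = 0.49/0.4400 = 1.1136.

1.114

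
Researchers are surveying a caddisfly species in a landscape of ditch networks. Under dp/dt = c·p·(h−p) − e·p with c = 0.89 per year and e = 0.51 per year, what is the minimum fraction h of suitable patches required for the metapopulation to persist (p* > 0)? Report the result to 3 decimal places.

p* = h − e/c is positive only when h > e/c.
h_min = e/c = 0.51/0.89 = 0.5730.

0.573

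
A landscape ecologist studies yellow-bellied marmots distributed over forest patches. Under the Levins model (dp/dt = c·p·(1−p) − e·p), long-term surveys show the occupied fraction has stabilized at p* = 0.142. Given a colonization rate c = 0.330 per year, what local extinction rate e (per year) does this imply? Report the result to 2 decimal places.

At equilibrium c(1−p*) = e.
e = 0.330 × (1 − 0.142) = 0.330 × 0.8580 = 0.2831.

0.28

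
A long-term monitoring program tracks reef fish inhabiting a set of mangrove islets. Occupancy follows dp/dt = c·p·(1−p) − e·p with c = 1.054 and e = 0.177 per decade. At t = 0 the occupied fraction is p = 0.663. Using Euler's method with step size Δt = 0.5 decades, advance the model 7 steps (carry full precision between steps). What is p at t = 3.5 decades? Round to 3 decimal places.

Update rule: p ← p + [c·p·(1−p) − e·p]·Δt with Δt = 0.5.
step 1: Δp = +0.05907, p = 0.72207
step 2: Δp = +0.04186, p = 0.76393
step 3: Δp = +0.02743, p = 0.79136
step 4: Δp = +0.01698, p = 0.80834
step 5: Δp = +0.01011, p = 0.81845
step 6: Δp = +0.00588, p = 0.82432
step 7: Δp = +0.00337, p = 0.82769

0.828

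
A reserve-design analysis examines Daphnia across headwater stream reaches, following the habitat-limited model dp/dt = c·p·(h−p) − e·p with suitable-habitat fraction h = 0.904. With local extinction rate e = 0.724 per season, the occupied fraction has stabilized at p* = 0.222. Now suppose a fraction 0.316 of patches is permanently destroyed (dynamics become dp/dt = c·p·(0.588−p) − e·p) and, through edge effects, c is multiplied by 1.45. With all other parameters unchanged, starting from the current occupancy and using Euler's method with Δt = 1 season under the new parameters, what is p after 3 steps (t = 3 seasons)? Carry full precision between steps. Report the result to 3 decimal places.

0.154

Balance c(h−p*) = e gives c = e/(0.904 − 0.22200) = 0.724/0.68200 = 1.06158.
Starting from p₀ = 0.22200; update p ← p + (dp/dt)·Δt with the new parameters.
p: 0.22200 → 0.18634  (Δp = -0.03566)
p: 0.18634 → 0.16664  (Δp = -0.01970)
p: 0.16664 → 0.15408  (Δp = -0.01257)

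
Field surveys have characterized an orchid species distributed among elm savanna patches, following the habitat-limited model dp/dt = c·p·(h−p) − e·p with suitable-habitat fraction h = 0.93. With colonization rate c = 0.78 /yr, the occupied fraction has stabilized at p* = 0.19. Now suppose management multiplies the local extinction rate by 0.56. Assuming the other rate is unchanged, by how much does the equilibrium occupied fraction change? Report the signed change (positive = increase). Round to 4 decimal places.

Balance c(h−p*) = e gives e = 0.78×(0.93 − 0.19000) = 0.57720.
New p* = 0.93 − e/c = 0.93 − 0.32323/0.78000 = 0.51560.
Δp* = 0.51560 − 0.19000 = +0.32560.

0.3256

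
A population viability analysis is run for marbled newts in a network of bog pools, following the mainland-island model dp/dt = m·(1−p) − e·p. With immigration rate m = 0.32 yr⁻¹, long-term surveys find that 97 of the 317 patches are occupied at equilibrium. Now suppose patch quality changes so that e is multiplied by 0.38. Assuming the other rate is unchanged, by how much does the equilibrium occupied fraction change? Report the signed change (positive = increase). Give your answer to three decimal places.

Observed p* = 97/317 = 0.30599.
Balance m(1−p*) = e·p* gives e = m(1−p*)/p* = 0.32×0.69401/0.30599 = 0.72579.
New p* = m/(m+e) = 0.32000/(0.32000+0.27580) = 0.53709.
Δp* = 0.53709 − 0.30599 = +0.23110.

0.231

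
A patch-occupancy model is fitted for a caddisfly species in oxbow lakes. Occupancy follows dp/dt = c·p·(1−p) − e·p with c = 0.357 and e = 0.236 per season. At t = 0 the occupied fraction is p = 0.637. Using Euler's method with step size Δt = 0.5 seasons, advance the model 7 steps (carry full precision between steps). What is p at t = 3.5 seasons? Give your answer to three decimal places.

0.482

Update rule: p ← p + [c·p·(1−p) − e·p]·Δt with Δt = 0.5.
step 1: Δp = -0.03389, p = 0.60311
step 2: Δp = -0.02844, p = 0.57467
step 3: Δp = -0.02418, p = 0.55049
step 4: Δp = -0.02079, p = 0.52970
step 5: Δp = -0.01804, p = 0.51166
step 6: Δp = -0.01578, p = 0.49589
step 7: Δp = -0.01389, p = 0.48199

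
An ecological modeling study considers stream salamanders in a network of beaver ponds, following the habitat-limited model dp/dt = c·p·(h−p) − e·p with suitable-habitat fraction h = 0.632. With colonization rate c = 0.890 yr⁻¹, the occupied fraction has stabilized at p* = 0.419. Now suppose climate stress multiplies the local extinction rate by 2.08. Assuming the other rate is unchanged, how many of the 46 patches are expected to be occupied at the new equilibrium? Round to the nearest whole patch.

9

Balance c(h−p*) = e gives e = 0.890×(0.632 − 0.41900) = 0.18957.
New p* = 0.632 − e/c = 0.632 − 0.39431/0.89000 = 0.18896.
Expected occupied = 46 × 0.18896 = 8.69 ≈ 9.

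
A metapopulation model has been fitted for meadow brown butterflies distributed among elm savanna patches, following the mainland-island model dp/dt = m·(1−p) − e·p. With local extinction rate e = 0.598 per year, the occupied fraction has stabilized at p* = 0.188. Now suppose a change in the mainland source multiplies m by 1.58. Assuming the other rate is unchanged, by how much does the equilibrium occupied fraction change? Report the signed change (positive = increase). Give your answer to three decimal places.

0.080

Balance m(1−p*) = e·p* gives m = e·p*/(1−p*) = 0.598×0.18800/0.81200 = 0.13845.
New p* = m/(m+e) = 0.21875/(0.21875+0.59800) = 0.26783.
Δp* = 0.26783 − 0.18800 = +0.07983.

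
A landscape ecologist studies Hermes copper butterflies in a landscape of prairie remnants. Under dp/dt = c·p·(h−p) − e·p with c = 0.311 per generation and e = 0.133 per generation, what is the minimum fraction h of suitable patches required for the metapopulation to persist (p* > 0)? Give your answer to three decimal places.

0.428

p* = h − e/c is positive only when h > e/c.
h_min = e/c = 0.133/0.311 = 0.4277.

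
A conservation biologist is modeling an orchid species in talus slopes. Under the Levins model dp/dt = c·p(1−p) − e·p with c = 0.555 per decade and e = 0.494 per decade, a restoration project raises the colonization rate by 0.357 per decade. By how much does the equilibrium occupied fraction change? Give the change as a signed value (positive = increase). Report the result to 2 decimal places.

Before: p* = 1 − 0.494/0.555 = 0.1099.
After the change, c = 0.912, e = 0.494, so p* = 1 − 0.494/0.912 = 0.4583.
Δp* = 0.4583 − 0.1099 = +0.3484.

0.35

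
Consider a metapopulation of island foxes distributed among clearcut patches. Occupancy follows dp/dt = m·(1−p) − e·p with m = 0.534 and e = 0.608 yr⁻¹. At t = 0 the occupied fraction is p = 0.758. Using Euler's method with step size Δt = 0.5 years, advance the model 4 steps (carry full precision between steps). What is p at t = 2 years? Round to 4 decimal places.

Update rule: p ← p + [m·(1−p) − e·p]·Δt with Δt = 0.5.
t = 0.5: p = 0.75800 + (-0.16582) = 0.59218
t = 1: p = 0.59218 + (-0.07114) = 0.52105
t = 1.5: p = 0.52105 + (-0.03052) = 0.49053
t = 2: p = 0.49053 + (-0.01309) = 0.47744

0.4774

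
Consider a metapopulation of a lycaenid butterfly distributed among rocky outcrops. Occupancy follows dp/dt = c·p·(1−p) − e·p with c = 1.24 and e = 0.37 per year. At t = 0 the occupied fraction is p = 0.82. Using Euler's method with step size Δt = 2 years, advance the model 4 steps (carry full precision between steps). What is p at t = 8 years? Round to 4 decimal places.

0.7307

Update rule: p ← p + [c·p·(1−p) − e·p]·Δt with Δt = 2.
step 1: Δp = -0.24075, p = 0.57925
step 2: Δp = +0.17578, p = 0.75503
step 3: Δp = -0.10002, p = 0.65501
step 4: Δp = +0.07571, p = 0.73071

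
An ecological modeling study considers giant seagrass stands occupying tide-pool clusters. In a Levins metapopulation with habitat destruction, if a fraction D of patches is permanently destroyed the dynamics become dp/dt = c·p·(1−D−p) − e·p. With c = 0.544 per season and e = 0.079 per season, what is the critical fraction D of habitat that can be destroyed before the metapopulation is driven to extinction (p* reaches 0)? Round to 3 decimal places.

The nontrivial equilibrium is p* = (1−D) − e/c; extinction occurs when this hits zero.
So D_crit = 1 − e/c = 1 − 0.079/0.544 = 1 − 0.1452 = 0.8548.
This equals the undisturbed p*, a classic result of Lande's extension.

0.855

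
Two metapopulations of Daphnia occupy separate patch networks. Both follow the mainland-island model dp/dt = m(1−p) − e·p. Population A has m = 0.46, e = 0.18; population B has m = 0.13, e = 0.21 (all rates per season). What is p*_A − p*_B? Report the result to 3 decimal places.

A: p*_A = m/(m+e) = 0.46/0.6400 = 0.7188.
B: p*_B = 0.13/0.3400 = 0.3824.
p*_A − p*_B = 0.7188 − 0.3824 = 0.3364.

0.336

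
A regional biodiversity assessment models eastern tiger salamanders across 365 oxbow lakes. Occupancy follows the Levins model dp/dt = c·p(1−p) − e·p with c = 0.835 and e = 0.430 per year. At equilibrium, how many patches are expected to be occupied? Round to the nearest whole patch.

p* = 1 − e/c = 1 − 0.430/0.835 = 0.4850.
Expected occupied patches = N × p* = 365 × 0.4850 = 177.04 ≈ 177.

177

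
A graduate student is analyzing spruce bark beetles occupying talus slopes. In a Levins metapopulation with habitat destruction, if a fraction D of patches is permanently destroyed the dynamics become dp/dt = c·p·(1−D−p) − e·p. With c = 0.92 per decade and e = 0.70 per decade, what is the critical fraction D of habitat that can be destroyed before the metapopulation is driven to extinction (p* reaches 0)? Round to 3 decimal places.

0.239

The nontrivial equilibrium is p* = (1−D) − e/c; extinction occurs when this hits zero.
So D_crit = 1 − e/c = 1 − 0.70/0.92 = 1 − 0.7609 = 0.2391.
This equals the undisturbed p*, a classic result of Lande's extension.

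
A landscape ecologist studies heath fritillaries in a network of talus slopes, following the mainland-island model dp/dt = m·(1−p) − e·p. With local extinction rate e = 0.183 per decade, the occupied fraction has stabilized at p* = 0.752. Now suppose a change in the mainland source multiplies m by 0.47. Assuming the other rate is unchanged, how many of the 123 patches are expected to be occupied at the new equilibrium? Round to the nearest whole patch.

Balance m(1−p*) = e·p* gives m = e·p*/(1−p*) = 0.183×0.75200/0.24800 = 0.55490.
New p* = m/(m+e) = 0.26080/(0.26080+0.18300) = 0.58765.
Expected occupied = 123 × 0.58765 = 72.28 ≈ 72.

72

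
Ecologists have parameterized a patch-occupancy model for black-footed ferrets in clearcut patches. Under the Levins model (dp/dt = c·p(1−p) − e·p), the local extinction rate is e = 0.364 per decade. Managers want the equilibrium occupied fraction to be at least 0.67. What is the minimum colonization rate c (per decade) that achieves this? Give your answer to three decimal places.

p* = 1 − e/c ≥ 0.67 requires e/c ≤ 0.3300, i.e. c ≥ e/0.3300.
c_min = 0.364/0.3300 = 1.1030.

1.103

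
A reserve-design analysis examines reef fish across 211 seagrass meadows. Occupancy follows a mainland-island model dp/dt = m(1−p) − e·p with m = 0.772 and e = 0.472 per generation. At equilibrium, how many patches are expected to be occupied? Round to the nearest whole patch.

p* = m/(m+e) = 0.772/1.2440 = 0.6206.
Expected occupied patches = N × p* = 211 × 0.6206 = 130.94 ≈ 131.

131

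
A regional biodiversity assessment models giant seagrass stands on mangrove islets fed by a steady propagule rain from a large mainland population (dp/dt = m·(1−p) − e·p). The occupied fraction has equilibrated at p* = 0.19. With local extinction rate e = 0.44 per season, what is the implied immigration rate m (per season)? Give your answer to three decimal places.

0.103

At equilibrium m(1−p*) = e·p*, so m = e·p*/(1−p*).
m = 0.44 × 0.19 / 0.8100 = 0.0836/0.8100 = 0.1032.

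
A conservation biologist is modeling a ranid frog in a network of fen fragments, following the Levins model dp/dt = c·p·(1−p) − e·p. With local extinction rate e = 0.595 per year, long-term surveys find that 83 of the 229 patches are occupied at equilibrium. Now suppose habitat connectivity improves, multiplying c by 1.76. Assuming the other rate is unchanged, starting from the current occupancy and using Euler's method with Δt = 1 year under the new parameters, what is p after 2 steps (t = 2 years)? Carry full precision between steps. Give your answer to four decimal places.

Observed p* = 83/229 = 0.36245.
Balance c(1−p*) = e gives c = e/(1 − 0.36245) = 0.595/0.63755 = 0.93325.
Starting from p₀ = 0.36245; update p ← p + (dp/dt)·Δt with the new parameters.
p: 0.36245 → 0.52634  (Δp = +0.16390)
p: 0.52634 → 0.62266  (Δp = +0.09632)

0.6227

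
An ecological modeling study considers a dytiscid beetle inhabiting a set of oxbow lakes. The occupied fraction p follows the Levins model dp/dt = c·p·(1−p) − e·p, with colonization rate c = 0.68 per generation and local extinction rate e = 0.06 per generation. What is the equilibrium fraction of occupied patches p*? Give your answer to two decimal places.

Setting dp/dt = 0 and dividing through by p* gives c·(1−p*) = e.
So p* = 1 − e/c = 1 − 0.06/0.68 = 1 − 0.0882 = 0.9118.

0.91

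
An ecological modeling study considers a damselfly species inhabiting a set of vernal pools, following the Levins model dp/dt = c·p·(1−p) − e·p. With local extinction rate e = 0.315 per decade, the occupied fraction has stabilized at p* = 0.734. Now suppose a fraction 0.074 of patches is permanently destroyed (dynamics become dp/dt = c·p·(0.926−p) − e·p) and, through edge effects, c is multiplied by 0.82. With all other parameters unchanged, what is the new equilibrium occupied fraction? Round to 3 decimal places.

Balance c(1−p*) = e gives c = e/(1 − 0.73400) = 0.315/0.26600 = 1.18421.
New p* = 0.926 − e/c = 0.926 − 0.31500/0.97105 = 0.60161.

0.602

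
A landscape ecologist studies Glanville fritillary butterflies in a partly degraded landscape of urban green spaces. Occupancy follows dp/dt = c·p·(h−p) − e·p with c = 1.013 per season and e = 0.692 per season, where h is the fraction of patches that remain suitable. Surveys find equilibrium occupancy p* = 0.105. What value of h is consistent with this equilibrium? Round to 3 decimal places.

At equilibrium c(h−p*) = e, so h = p* + e/c.
h = 0.105 + 0.692/1.013 = 0.105 + 0.6831 = 0.7881.

0.788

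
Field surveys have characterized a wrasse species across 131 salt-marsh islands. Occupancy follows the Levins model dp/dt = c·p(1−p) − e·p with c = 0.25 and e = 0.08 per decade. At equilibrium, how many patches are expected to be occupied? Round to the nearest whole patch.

89

p* = 1 − e/c = 1 − 0.08/0.25 = 0.6800.
Expected occupied patches = N × p* = 131 × 0.6800 = 89.08 ≈ 89.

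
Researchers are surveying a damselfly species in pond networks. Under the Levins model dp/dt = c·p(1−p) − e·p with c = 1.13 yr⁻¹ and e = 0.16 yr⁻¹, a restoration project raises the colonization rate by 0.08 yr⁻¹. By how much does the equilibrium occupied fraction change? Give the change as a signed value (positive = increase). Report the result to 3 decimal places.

Before: p* = 1 − 0.16/1.13 = 0.8584.
After the change, c = 1.21, e = 0.16, so p* = 1 − 0.16/1.21 = 0.8678.
Δp* = 0.8678 − 0.8584 = +0.0094.

0.009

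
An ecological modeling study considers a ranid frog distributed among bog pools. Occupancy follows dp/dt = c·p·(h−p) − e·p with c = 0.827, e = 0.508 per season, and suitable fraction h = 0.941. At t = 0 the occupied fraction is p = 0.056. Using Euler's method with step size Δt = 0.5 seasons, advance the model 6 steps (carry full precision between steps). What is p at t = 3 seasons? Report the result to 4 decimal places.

Update rule: p ← p + [c·p·(h−p) − e·p]·Δt with Δt = 0.5.
step 1: Δp = +0.00627, p = 0.06227
step 2: Δp = +0.00681, p = 0.06908
step 3: Δp = +0.00736, p = 0.07644
step 4: Δp = +0.00791, p = 0.08435
step 5: Δp = +0.00845, p = 0.09280
step 6: Δp = +0.00898, p = 0.10178

0.1018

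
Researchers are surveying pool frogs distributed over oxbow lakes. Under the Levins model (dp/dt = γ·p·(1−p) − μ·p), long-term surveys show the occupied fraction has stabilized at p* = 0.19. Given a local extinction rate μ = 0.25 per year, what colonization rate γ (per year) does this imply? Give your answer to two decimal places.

At equilibrium γ(1−p*) = μ, so γ = μ/(1−p*).
γ = 0.25/(1 − 0.19) = 0.25/0.8100 = 0.3086.

0.31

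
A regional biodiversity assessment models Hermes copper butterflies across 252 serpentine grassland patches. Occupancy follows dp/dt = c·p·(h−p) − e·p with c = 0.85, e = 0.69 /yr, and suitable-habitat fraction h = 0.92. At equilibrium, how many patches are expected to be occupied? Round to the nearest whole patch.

p* = h − e/c = 0.92 − 0.8118 = 0.1082.
Expected occupied patches = N × p* = 252 × 0.1082 = 27.28 ≈ 27.

27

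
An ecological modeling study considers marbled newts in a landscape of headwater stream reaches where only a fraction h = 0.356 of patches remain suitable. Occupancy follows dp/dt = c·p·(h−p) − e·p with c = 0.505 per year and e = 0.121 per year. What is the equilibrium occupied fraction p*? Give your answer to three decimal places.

Setting dp/dt = 0 and dividing by p* gives c·(h−p*) = e.
So p* = h − e/c = 0.356 − 0.121/0.505 = 0.356 − 0.2396 = 0.1164.

0.116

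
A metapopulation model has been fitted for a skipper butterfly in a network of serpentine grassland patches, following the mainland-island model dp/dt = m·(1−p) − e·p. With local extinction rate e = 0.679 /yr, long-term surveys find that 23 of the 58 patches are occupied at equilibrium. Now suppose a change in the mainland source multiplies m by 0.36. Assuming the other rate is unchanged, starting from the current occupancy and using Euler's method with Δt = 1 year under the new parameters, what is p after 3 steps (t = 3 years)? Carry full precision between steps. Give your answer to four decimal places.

0.1922

Observed p* = 23/58 = 0.39655.
Balance m(1−p*) = e·p* gives m = e·p*/(1−p*) = 0.679×0.39655/0.60345 = 0.44620.
Starting from p₀ = 0.39655; update p ← p + (dp/dt)·Δt with the new parameters.
  1  |  dp/dt·Δt = -0.172326  |  p_1 = 0.224226
  2  |  dp/dt·Δt = -0.027635  |  p_2 = 0.196591
  3  |  dp/dt·Δt = -0.004432  |  p_3 = 0.192159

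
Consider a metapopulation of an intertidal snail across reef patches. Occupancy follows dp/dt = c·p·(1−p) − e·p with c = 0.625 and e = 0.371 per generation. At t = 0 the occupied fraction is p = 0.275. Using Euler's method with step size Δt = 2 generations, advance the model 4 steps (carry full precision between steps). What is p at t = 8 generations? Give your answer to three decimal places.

Update rule: p ← p + [c·p·(1−p) − e·p]·Δt with Δt = 2.
t = 2: p = 0.27500 + (+0.04517) = 0.32017
t = 4: p = 0.32017 + (+0.03451) = 0.35468
t = 6: p = 0.35468 + (+0.02293) = 0.37761
t = 8: p = 0.37761 + (+0.01359) = 0.39120

0.391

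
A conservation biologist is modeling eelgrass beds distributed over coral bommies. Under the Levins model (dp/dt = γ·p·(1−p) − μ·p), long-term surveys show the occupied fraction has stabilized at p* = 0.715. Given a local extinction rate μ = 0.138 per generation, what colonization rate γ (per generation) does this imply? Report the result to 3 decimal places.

0.484

At equilibrium γ(1−p*) = μ, so γ = μ/(1−p*).
γ = 0.138/(1 − 0.715) = 0.138/0.2850 = 0.4842.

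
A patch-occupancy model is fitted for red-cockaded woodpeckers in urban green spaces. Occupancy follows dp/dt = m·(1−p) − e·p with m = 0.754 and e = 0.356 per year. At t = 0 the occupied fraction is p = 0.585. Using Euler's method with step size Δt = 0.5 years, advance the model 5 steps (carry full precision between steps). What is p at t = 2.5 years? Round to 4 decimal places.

Update rule: p ← p + [m·(1−p) − e·p]·Δt with Δt = 0.5.
t = 0.5: p = 0.58500 + (+0.05233) = 0.63733
t = 1: p = 0.63733 + (+0.02328) = 0.66061
t = 1.5: p = 0.66061 + (+0.01036) = 0.67097
t = 2: p = 0.67097 + (+0.00461) = 0.67558
t = 2.5: p = 0.67558 + (+0.00205) = 0.67763

0.6776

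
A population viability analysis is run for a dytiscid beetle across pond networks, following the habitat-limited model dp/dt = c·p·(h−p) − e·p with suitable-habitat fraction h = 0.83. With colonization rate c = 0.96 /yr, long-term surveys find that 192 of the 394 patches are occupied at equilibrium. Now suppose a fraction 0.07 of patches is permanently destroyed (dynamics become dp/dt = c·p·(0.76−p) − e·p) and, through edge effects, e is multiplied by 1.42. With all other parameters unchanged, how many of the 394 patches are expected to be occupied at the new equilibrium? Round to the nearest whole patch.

Observed p* = 192/394 = 0.48731.
Balance c(h−p*) = e gives e = 0.96×(0.83 − 0.48731) = 0.32898.
New p* = 0.76 − e/c = 0.76 − 0.46715/0.96000 = 0.27339.
Expected occupied = 394 × 0.27339 = 107.72 ≈ 108.

108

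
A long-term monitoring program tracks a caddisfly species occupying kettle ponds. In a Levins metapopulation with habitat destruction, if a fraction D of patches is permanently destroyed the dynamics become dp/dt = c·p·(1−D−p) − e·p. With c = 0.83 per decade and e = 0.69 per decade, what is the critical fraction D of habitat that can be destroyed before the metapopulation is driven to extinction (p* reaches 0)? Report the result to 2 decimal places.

0.17

The nontrivial equilibrium is p* = (1−D) − e/c; extinction occurs when this hits zero.
So D_crit = 1 − e/c = 1 − 0.69/0.83 = 1 − 0.8313 = 0.1687.
This equals the undisturbed p*, a classic result of Lande's extension.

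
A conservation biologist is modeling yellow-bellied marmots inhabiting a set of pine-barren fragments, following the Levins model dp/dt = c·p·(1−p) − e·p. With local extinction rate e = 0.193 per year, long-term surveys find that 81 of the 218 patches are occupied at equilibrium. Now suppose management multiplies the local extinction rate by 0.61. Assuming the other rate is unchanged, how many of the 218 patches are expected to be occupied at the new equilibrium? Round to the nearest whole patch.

Observed p* = 81/218 = 0.37156.
Balance c(1−p*) = e gives c = e/(1 − 0.37156) = 0.193/0.62844 = 0.30711.
New p* = 1 − e/c = 1 − 0.11773/0.30711 = 0.61665.
Expected occupied = 218 × 0.61665 = 134.43 ≈ 134.

134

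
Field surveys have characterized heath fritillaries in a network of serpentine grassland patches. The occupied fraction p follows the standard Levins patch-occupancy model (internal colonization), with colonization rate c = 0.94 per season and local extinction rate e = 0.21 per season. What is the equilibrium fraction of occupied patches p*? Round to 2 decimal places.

Setting dp/dt = 0 and dividing through by p* gives c·(1−p*) = e.
So p* = 1 − e/c = 1 − 0.21/0.94 = 1 − 0.2234 = 0.7766.

0.78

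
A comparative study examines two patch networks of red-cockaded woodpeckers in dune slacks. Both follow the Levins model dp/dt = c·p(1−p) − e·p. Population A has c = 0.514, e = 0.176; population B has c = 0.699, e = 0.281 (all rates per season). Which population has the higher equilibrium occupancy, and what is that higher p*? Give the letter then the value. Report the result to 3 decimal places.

A, 0.658

A: p*_A = 1 − 0.176/0.514 = 0.6576.
B: p*_B = 1 − 0.281/0.699 = 0.5980.
A is higher at 0.6576.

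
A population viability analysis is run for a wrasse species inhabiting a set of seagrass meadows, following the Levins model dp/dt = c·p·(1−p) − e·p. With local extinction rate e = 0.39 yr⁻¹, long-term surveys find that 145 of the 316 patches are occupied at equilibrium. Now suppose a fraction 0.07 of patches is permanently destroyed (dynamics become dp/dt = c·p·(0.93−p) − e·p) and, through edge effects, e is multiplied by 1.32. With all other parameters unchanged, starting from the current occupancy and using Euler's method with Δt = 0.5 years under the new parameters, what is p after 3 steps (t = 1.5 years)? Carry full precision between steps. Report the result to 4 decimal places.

Observed p* = 145/316 = 0.45886.
Balance c(1−p*) = e gives c = e/(1 − 0.45886) = 0.39/0.54114 = 0.72070.
Starting from p₀ = 0.45886; update p ← p + (dp/dt)·Δt with the new parameters.
p: 0.45886 → 0.41865  (Δp = -0.04021)
p: 0.41865 → 0.38803  (Δp = -0.03062)
p: 0.38803 → 0.36394  (Δp = -0.02410)

0.3639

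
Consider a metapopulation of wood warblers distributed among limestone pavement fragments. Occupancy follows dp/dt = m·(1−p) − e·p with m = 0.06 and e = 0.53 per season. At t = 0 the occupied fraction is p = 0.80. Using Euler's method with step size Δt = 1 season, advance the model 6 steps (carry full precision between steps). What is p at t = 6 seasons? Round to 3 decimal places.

Update rule: p ← p + [m·(1−p) − e·p]·Δt with Δt = 1.
step 1: Δp = -0.41200, p = 0.38800
step 2: Δp = -0.16892, p = 0.21908
step 3: Δp = -0.06926, p = 0.14982
step 4: Δp = -0.02840, p = 0.12143
step 5: Δp = -0.01164, p = 0.10979
step 6: Δp = -0.00477, p = 0.10501

0.105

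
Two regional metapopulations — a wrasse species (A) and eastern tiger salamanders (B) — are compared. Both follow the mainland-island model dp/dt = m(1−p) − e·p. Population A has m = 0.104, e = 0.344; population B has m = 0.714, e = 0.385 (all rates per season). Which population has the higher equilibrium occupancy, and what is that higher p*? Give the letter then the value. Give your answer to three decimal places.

A: p*_A = m/(m+e) = 0.104/0.4480 = 0.2321.
B: p*_B = 0.714/1.0990 = 0.6497.
B is higher at 0.6497.

B, 0.650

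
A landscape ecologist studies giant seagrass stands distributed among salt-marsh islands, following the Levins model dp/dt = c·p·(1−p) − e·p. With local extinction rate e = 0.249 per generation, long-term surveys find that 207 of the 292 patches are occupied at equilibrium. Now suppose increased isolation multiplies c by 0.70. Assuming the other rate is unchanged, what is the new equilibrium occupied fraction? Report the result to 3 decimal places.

Observed p* = 207/292 = 0.70890.
Balance c(1−p*) = e gives c = e/(1 − 0.70890) = 0.249/0.29110 = 0.85538.
New p* = 1 − e/c = 1 − 0.24900/0.59877 = 0.58415.

0.584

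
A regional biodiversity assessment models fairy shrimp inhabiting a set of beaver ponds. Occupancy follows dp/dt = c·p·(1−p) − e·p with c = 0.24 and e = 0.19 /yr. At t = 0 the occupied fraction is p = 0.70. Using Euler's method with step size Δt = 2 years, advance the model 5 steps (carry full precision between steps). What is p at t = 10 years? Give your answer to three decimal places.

0.335

Update rule: p ← p + [c·p·(1−p) − e·p]·Δt with Δt = 2.
  1  |  dp/dt·Δt = -0.165200  |  p_1 = 0.534800
  2  |  dp/dt·Δt = -0.083805  |  p_2 = 0.450995
  3  |  dp/dt·Δt = -0.052531  |  p_3 = 0.398464
  4  |  dp/dt·Δt = -0.036365  |  p_4 = 0.362099
  5  |  dp/dt·Δt = -0.026726  |  p_5 = 0.335373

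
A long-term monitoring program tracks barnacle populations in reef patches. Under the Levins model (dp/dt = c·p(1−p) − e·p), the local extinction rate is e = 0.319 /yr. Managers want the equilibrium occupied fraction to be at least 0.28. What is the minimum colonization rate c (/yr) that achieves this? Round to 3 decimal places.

p* = 1 − e/c ≥ 0.28 requires e/c ≤ 0.7200, i.e. c ≥ e/0.7200.
c_min = 0.319/0.7200 = 0.4431.

0.443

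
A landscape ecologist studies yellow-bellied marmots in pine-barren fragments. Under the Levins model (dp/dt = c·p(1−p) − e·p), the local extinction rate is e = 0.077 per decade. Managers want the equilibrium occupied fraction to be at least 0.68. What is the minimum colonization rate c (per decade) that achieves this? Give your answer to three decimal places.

0.241

p* = 1 − e/c ≥ 0.68 requires e/c ≤ 0.3200, i.e. c ≥ e/0.3200.
c_min = 0.077/0.3200 = 0.2406.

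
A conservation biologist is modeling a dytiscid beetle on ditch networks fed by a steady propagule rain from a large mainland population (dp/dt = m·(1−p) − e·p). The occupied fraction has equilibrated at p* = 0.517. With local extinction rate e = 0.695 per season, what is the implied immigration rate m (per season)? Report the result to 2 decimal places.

0.74

At equilibrium m(1−p*) = e·p*, so m = e·p*/(1−p*).
m = 0.695 × 0.517 / 0.4830 = 0.3593/0.4830 = 0.7439.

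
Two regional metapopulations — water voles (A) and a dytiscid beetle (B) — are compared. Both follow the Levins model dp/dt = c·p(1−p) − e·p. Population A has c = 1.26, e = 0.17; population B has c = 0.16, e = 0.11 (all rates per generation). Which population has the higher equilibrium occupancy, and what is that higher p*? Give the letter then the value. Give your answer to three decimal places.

A: p*_A = 1 − 0.17/1.26 = 0.8651.
B: p*_B = 1 − 0.11/0.16 = 0.3125.
A is higher at 0.8651.

A, 0.865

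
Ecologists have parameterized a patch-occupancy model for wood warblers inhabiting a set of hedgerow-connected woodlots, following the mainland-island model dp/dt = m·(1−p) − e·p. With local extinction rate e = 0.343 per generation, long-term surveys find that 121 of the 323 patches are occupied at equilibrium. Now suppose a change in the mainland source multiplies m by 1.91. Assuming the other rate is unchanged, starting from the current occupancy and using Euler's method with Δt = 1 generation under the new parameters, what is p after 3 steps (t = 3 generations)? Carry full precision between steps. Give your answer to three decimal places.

0.531

Observed p* = 121/323 = 0.37461.
Balance m(1−p*) = e·p* gives m = e·p*/(1−p*) = 0.343×0.37461/0.62539 = 0.20546.
Starting from p₀ = 0.37461; update p ← p + (dp/dt)·Δt with the new parameters.
t = 1: p = 0.37461 + (+0.11693) = 0.49154
t = 2: p = 0.49154 + (+0.03094) = 0.52248
t = 3: p = 0.52248 + (+0.00818) = 0.53066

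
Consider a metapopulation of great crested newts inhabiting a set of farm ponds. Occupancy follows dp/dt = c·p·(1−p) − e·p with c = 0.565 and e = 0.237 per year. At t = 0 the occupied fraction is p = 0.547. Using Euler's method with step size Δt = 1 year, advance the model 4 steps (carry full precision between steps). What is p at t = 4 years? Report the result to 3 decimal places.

0.573

Update rule: p ← p + [c·p·(1−p) − e·p]·Δt with Δt = 1.
  1  |  dp/dt·Δt = +0.010363  |  p_1 = 0.557363
  2  |  dp/dt·Δt = +0.007296  |  p_2 = 0.564659
  3  |  dp/dt·Δt = +0.005064  |  p_3 = 0.569723
  4  |  dp/dt·Δt = +0.003479  |  p_4 = 0.573202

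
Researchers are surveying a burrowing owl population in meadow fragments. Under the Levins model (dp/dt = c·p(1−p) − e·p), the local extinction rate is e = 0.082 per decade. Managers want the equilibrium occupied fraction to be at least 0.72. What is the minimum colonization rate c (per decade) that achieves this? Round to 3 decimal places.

p* = 1 − e/c ≥ 0.72 requires e/c ≤ 0.2800, i.e. c ≥ e/0.2800.
c_min = 0.082/0.2800 = 0.2929.

0.293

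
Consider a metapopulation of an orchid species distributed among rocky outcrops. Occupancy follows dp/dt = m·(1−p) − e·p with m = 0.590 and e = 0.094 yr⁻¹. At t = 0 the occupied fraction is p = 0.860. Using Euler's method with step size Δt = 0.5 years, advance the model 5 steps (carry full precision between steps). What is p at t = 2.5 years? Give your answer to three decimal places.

0.862

Update rule: p ← p + [m·(1−p) − e·p]·Δt with Δt = 0.5.
step 1: Δp = +0.00088, p = 0.86088
step 2: Δp = +0.00058, p = 0.86146
step 3: Δp = +0.00038, p = 0.86184
step 4: Δp = +0.00025, p = 0.86209
step 5: Δp = +0.00016, p = 0.86226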